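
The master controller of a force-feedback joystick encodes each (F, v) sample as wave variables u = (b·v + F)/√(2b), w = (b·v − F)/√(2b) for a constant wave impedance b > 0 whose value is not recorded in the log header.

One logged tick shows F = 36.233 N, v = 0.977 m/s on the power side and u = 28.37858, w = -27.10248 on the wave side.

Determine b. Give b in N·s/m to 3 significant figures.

u + w = 1.27610;  u + w = √(2b)·v, so √(2b) = 1.27610/0.977 = 1.30614.
b = (√(2b))²/2 = 1.70600/2 = 0.85300.
(Check via u − w = 2F/√(2b): u − w = 55.48106, 2F/√(2b) = 55.48098.)

b = 0.853 N·s/m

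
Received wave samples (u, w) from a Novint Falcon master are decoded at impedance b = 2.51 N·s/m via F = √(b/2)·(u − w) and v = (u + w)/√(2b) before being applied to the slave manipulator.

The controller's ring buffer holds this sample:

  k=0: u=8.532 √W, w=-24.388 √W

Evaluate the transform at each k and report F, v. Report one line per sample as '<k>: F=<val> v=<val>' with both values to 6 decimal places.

0: F=36.879217 v=-7.076879

k=0: u−w=32.920000, u+w=-15.856000; √(b/2)=1.120268, √(2b)=2.240536; F=1.120268×32.92=36.879217, v=-15.856000/2.240536=-7.076879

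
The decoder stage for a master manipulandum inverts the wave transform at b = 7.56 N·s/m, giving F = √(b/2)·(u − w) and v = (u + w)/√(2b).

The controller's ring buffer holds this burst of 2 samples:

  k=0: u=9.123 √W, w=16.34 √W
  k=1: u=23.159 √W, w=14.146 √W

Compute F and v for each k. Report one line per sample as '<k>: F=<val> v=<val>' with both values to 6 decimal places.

0: F=-14.031452 v=6.548377
1: F=17.523275 v=9.593811

k=0: u−w=-7.217000, u+w=25.463000; √(b/2)=1.944222, √(2b)=3.888444; F=1.944222×(-7.217)=-14.031452, v=25.463000/3.888444=6.548377
k=1: u−w=9.013000, u+w=37.305000; √(b/2)=1.944222, √(2b)=3.888444; F=1.944222×9.013=17.523275, v=37.305000/3.888444=9.593811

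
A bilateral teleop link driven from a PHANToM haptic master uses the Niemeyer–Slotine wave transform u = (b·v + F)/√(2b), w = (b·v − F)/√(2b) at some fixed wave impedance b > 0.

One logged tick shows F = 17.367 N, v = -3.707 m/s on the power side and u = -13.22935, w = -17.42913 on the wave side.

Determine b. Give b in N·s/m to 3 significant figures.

u + w = -30.65848;  u + w = √(2b)·v, so √(2b) = -30.65848/(-3.707) = 8.27043.
b = (√(2b))²/2 = 68.39999/2 = 34.20000.
(Check via u − w = 2F/√(2b): u − w = 4.19978, 2F/√(2b) = 4.19978.)

b = 34.2 N·s/m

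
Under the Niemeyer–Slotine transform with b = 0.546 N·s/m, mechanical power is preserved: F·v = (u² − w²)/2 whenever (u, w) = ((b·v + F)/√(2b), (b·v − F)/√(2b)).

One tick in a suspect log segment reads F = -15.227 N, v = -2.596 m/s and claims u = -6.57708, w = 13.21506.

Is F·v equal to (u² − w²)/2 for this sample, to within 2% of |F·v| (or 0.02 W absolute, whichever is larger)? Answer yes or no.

no

F·v = (-15.227)×(-2.596) = 39.52929 W.
(u² − w²)/2 = (43.25798 − 174.63781)/2 = -65.68991 W.
|Δ| = 105.21921;  2% of max(1, |F·v|) = 0.79059.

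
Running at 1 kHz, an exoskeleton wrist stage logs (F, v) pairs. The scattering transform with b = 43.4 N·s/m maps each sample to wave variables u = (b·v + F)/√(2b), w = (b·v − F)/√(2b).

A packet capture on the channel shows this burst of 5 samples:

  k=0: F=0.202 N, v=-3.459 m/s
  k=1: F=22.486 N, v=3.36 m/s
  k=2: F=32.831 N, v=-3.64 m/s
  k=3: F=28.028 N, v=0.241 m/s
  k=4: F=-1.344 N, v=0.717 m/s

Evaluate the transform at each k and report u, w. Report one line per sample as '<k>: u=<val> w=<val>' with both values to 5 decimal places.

0: u=-16.09147 w=-16.13483
1: u=18.06550 w=13.23845
2: u=-13.43240 w=-20.48021
3: u=4.13103 w=-1.88572
4: u=3.19576 w=3.48428

k=0: b·v=43.4×(-3.459)=-150.12060; √(2b)=9.31665; u=(-150.12060+0.202)/9.31665=-16.09147, w=(-150.12060−0.202)/9.31665=-16.13483
k=1: b·v=43.4×3.36=145.82400; √(2b)=9.31665; u=(145.82400+22.486)/9.31665=18.06550, w=(145.82400−22.486)/9.31665=13.23845
k=2: b·v=43.4×(-3.64)=-157.97600; √(2b)=9.31665; u=(-157.97600+32.831)/9.31665=-13.43240, w=(-157.97600−32.831)/9.31665=-20.48021
k=3: b·v=43.4×0.241=10.45940; √(2b)=9.31665; u=(10.45940+28.028)/9.31665=4.13103, w=(10.45940−28.028)/9.31665=-1.88572
k=4: b·v=43.4×0.717=31.11780; √(2b)=9.31665; u=(31.11780+(-1.344))/9.31665=3.19576, w=(31.11780−(-1.344))/9.31665=3.48428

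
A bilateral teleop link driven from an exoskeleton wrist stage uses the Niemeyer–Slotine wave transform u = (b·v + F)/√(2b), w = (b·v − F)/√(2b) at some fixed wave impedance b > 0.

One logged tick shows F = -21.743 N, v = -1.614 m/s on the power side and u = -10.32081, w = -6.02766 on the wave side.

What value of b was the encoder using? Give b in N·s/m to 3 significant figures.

u + w = -16.3485;  u + w = √(2b)·v, so √(2b) = -16.3485/(-1.614) = 10.1292.
b = (√(2b))²/2 = 102.6000/2 = 51.3000.
(Check via u − w = 2F/√(2b): u − w = -4.2931, 2F/√(2b) = -4.2931.)

b = 51.3 N·s/m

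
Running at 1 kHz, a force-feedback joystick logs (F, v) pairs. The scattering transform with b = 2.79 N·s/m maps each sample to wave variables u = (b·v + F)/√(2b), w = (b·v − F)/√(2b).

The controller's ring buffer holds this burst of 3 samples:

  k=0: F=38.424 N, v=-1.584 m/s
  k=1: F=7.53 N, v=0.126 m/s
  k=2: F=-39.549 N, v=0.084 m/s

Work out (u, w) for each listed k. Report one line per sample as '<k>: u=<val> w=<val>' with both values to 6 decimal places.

k=0: b·v=2.79×(-1.584)=-4.419360; √(2b)=2.362202; u=(-4.419360+38.424)/2.362202=14.395312, w=(-4.419360−38.424)/2.362202=-18.137041
k=1: b·v=2.79×0.126=0.351540; √(2b)=2.362202; u=(0.351540+7.53)/2.362202=3.336522, w=(0.351540−7.53)/2.362202=-3.038884
k=2: b·v=2.79×0.084=0.234360; √(2b)=2.362202; u=(0.234360+(-39.549))/2.362202=-16.643214, w=(0.234360−(-39.549))/2.362202=16.841639

0: u=14.395312 w=-18.137041
1: u=3.336522 w=-3.038884
2: u=-16.643214 w=16.841639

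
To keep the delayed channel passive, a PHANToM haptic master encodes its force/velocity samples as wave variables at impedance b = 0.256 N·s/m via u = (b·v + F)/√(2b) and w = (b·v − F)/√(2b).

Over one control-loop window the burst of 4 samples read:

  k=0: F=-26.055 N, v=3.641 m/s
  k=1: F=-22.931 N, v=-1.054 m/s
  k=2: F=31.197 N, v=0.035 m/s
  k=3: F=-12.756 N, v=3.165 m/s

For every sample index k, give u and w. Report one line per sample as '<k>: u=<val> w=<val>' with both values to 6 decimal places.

0: u=-35.110326 w=37.715613
1: u=-32.424137 w=31.669956
2: u=43.611655 w=-43.586611
3: u=-16.694707 w=18.959397

k=0: b·v=0.256×3.641=0.932096; √(2b)=0.715542; u=(0.932096+(-26.055))/0.715542=-35.110326, w=(0.932096−(-26.055))/0.715542=37.715613
k=1: b·v=0.256×(-1.054)=-0.269824; √(2b)=0.715542; u=(-0.269824+(-22.931))/0.715542=-32.424137, w=(-0.269824−(-22.931))/0.715542=31.669956
k=2: b·v=0.256×0.035=0.008960; √(2b)=0.715542; u=(0.008960+31.197)/0.715542=43.611655, w=(0.008960−31.197)/0.715542=-43.586611
k=3: b·v=0.256×3.165=0.810240; √(2b)=0.715542; u=(0.810240+(-12.756))/0.715542=-16.694707, w=(0.810240−(-12.756))/0.715542=18.959397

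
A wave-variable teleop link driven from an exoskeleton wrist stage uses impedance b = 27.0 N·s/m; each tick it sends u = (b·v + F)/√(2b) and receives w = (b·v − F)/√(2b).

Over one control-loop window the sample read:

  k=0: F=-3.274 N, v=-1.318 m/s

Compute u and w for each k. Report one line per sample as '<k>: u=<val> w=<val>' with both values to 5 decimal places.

k=0: b·v=27.0×(-1.318)=-35.58600; √(2b)=7.34847; u=(-35.58600+(-3.274))/7.34847=-5.28818, w=(-35.58600−(-3.274))/7.34847=-4.39711

0: u=-5.28818 w=-4.39711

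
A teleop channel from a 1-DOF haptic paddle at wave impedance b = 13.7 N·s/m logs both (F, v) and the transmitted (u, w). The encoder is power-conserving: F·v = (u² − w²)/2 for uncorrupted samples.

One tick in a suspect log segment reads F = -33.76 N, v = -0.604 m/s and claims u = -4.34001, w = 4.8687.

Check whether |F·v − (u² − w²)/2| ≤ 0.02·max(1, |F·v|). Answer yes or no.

F·v = (-33.76)×(-0.604) = 20.39104 W.
(u² − w²)/2 = (18.83569 − 23.70424)/2 = -2.43428 W.
|Δ| = 22.82532;  2% of max(1, |F·v|) = 0.40782.

no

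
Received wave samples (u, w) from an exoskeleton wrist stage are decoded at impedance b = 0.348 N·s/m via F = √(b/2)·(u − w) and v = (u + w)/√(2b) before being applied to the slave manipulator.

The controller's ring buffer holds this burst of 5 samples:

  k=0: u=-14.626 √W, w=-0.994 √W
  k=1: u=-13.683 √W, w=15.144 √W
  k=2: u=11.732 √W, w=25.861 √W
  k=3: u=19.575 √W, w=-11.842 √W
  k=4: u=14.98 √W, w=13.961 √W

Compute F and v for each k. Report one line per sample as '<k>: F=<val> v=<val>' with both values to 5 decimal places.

0: F=-5.68636 v=-18.72304
1: F=-12.02470 v=1.75124
2: F=-5.89367 v=45.06116
3: F=13.10507 v=9.26922
4: F=0.42506 v=34.69037

k=0: u−w=-13.63200, u+w=-15.62000; √(b/2)=0.41713, √(2b)=0.83427; F=0.41713×(-13.632)=-5.68636, v=-15.62000/0.83427=-18.72304
k=1: u−w=-28.82700, u+w=1.46100; √(b/2)=0.41713, √(2b)=0.83427; F=0.41713×(-28.827)=-12.02470, v=1.46100/0.83427=1.75124
k=2: u−w=-14.12900, u+w=37.59300; √(b/2)=0.41713, √(2b)=0.83427; F=0.41713×(-14.129)=-5.89367, v=37.59300/0.83427=45.06116
k=3: u−w=31.41700, u+w=7.73300; √(b/2)=0.41713, √(2b)=0.83427; F=0.41713×31.417=13.10507, v=7.73300/0.83427=9.26922
k=4: u−w=1.01900, u+w=28.94100; √(b/2)=0.41713, √(2b)=0.83427; F=0.41713×1.019=0.42506, v=28.94100/0.83427=34.69037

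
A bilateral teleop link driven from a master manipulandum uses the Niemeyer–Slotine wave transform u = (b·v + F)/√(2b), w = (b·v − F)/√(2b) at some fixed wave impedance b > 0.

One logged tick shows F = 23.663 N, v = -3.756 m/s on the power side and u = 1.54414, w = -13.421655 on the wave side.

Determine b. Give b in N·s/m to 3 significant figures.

b = 5 N·s/m

u + w = -11.877515;  u + w = √(2b)·v, so √(2b) = -11.877515/(-3.756) = 3.162278.
b = (√(2b))²/2 = 10.000000/2 = 5.000000.
(Check via u − w = 2F/√(2b): u − w = 14.965795, 2F/√(2b) = 14.965795.)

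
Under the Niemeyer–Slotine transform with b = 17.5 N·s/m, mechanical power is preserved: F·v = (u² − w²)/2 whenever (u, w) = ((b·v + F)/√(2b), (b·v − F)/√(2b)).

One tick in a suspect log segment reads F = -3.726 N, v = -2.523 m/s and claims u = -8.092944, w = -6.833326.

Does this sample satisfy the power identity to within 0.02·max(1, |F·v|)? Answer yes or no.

yes

F·v = (-3.726)×(-2.523) = 9.400698 W.
(u² − w²)/2 = (65.495743 − 46.694344)/2 = 9.400699 W.
|Δ| = 0.000001;  2% of max(1, |F·v|) = 0.188014.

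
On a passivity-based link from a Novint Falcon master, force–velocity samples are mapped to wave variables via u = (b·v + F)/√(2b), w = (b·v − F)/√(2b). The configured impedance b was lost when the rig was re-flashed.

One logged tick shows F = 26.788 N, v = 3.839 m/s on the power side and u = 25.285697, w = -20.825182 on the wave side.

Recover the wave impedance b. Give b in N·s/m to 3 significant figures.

b = 0.675 N·s/m

u + w = 4.460515;  u + w = √(2b)·v, so √(2b) = 4.460515/3.839 = 1.161895.
b = (√(2b))²/2 = 1.350000/2 = 0.675000.
(Check via u − w = 2F/√(2b): u − w = 46.110879, 2F/√(2b) = 46.110878.)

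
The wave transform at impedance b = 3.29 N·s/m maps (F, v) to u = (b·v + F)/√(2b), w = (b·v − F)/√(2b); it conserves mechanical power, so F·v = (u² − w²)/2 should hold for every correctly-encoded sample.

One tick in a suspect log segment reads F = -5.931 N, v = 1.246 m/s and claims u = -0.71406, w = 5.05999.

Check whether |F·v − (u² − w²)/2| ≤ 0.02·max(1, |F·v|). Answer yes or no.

no

F·v = (-5.931)×1.246 = -7.3900 W.
(u² − w²)/2 = (0.5099 − 25.6035)/2 = -12.5468 W.
|Δ| = 5.1568;  2% of max(1, |F·v|) = 0.1478.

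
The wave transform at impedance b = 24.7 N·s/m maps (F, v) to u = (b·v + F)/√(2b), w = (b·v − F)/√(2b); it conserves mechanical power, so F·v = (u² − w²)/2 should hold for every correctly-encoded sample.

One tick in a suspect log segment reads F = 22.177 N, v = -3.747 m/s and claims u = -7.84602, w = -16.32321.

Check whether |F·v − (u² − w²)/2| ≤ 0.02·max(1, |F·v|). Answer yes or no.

no

F·v = 22.177×(-3.747) = -83.0972 W.
(u² − w²)/2 = (61.5600 − 266.4472)/2 = -102.4436 W.
|Δ| = 19.3464;  2% of max(1, |F·v|) = 1.6619.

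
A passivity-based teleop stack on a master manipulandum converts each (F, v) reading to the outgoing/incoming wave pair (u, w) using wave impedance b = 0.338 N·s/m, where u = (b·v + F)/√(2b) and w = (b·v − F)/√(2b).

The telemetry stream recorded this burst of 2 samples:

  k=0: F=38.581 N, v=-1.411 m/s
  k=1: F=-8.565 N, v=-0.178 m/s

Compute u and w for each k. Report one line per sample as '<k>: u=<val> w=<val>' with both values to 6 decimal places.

k=0: b·v=0.338×(-1.411)=-0.476918; √(2b)=0.822192; u=(-0.476918+38.581)/0.822192=46.344495, w=(-0.476918−38.581)/0.822192=-47.504608
k=1: b·v=0.338×(-0.178)=-0.060164; √(2b)=0.822192; u=(-0.060164+(-8.565))/0.822192=-10.490447, w=(-0.060164−(-8.565))/0.822192=10.344097

0: u=46.344495 w=-47.504608
1: u=-10.490447 w=10.344097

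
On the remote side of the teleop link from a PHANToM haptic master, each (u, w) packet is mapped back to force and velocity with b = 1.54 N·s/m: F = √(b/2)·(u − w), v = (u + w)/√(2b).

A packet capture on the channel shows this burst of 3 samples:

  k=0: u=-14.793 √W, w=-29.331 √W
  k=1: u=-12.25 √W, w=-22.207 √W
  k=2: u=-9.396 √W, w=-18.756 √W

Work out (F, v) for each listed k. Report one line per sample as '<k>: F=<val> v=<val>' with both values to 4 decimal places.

k=0: u−w=14.5380, u+w=-44.1240; √(b/2)=0.8775, √(2b)=1.7550; F=0.8775×14.538=12.7570, v=-44.1240/1.7550=-25.1420
k=1: u−w=9.9570, u+w=-34.4570; √(b/2)=0.8775, √(2b)=1.7550; F=0.8775×9.957=8.7372, v=-34.4570/1.7550=-19.6337
k=2: u−w=9.3600, u+w=-28.1520; √(b/2)=0.8775, √(2b)=1.7550; F=0.8775×9.36=8.2134, v=-28.1520/1.7550=-16.0411

0: F=12.7570 v=-25.1420
1: F=8.7372 v=-19.6337
2: F=8.2134 v=-16.0411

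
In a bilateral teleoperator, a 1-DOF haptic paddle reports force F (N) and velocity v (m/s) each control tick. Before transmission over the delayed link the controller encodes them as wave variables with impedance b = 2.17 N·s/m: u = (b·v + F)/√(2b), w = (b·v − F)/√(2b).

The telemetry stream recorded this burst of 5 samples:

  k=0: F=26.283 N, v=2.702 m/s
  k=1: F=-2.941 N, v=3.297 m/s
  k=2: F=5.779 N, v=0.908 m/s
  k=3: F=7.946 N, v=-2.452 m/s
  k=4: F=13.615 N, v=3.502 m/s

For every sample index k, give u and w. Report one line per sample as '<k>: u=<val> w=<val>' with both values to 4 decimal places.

0: u=15.4307 w=-9.8018
1: u=2.0225 w=4.8460
2: u=3.7198 w=-1.8282
3: u=1.2601 w=-6.3683
4: u=10.1832 w=-2.8876

k=0: b·v=2.17×2.702=5.8633; √(2b)=2.0833; u=(5.8633+26.283)/2.0833=15.4307, w=(5.8633−26.283)/2.0833=-9.8018
k=1: b·v=2.17×3.297=7.1545; √(2b)=2.0833; u=(7.1545+(-2.941))/2.0833=2.0225, w=(7.1545−(-2.941))/2.0833=4.8460
k=2: b·v=2.17×0.908=1.9704; √(2b)=2.0833; u=(1.9704+5.779)/2.0833=3.7198, w=(1.9704−5.779)/2.0833=-1.8282
k=3: b·v=2.17×(-2.452)=-5.3208; √(2b)=2.0833; u=(-5.3208+7.946)/2.0833=1.2601, w=(-5.3208−7.946)/2.0833=-6.3683
k=4: b·v=2.17×3.502=7.5993; √(2b)=2.0833; u=(7.5993+13.615)/2.0833=10.1832, w=(7.5993−13.615)/2.0833=-2.8876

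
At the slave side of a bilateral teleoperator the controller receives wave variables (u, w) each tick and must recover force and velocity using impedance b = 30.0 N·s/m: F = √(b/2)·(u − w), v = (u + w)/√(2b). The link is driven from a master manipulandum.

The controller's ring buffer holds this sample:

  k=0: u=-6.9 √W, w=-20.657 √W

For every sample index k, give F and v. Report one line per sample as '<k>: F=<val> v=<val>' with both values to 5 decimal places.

0: F=53.28063 v=-3.55759

k=0: u−w=13.75700, u+w=-27.55700; √(b/2)=3.87298, √(2b)=7.74597; F=3.87298×13.757=53.28063, v=-27.55700/7.74597=-3.55759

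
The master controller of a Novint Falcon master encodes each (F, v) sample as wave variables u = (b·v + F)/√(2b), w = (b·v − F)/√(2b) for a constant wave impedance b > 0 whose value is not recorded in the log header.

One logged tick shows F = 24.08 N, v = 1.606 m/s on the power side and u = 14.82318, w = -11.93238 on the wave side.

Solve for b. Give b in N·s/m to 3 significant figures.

u + w = 2.8908;  u + w = √(2b)·v, so √(2b) = 2.8908/1.606 = 1.8000.
b = (√(2b))²/2 = 3.2400/2 = 1.6200.
(Check via u − w = 2F/√(2b): u − w = 26.7556, 2F/√(2b) = 26.7556.)

b = 1.62 N·s/m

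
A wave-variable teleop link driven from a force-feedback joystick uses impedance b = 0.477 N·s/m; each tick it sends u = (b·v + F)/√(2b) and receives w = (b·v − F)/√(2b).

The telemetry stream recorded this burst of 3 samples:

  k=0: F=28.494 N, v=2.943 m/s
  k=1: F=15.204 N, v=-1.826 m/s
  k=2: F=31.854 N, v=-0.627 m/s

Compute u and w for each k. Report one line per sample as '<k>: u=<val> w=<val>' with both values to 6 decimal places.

k=0: b·v=0.477×2.943=1.403811; √(2b)=0.976729; u=(1.403811+28.494)/0.976729=30.610132, w=(1.403811−28.494)/0.976729=-27.735618
k=1: b·v=0.477×(-1.826)=-0.871002; √(2b)=0.976729; u=(-0.871002+15.204)/0.976729=14.674484, w=(-0.871002−15.204)/0.976729=-16.457992
k=2: b·v=0.477×(-0.627)=-0.299079; √(2b)=0.976729; u=(-0.299079+31.854)/0.976729=32.306723, w=(-0.299079−31.854)/0.976729=-32.919132

0: u=30.610132 w=-27.735618
1: u=14.674484 w=-16.457992
2: u=32.306723 w=-32.919132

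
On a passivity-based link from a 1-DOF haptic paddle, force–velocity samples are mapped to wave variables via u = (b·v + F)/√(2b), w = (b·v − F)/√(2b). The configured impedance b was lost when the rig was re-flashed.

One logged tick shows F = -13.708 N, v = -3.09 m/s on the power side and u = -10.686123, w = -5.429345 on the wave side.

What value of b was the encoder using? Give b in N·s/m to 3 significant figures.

b = 13.6 N·s/m

u + w = -16.115468;  u + w = √(2b)·v, so √(2b) = -16.115468/(-3.09) = 5.215362.
b = (√(2b))²/2 = 27.199999/2 = 13.599999.
(Check via u − w = 2F/√(2b): u − w = -5.256778, 2F/√(2b) = -5.256778.)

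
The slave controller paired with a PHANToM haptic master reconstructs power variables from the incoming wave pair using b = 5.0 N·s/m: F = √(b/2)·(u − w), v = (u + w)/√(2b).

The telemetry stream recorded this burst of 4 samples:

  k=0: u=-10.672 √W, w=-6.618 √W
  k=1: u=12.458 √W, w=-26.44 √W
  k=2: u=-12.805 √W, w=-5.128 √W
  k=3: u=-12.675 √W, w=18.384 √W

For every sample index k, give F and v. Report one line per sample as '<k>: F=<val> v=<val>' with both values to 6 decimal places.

0: F=-6.409937 v=-5.467578
1: F=61.503138 v=-4.421497
2: F=-12.138403 v=-5.670913
3: F=-49.108591 v=1.805344

k=0: u−w=-4.054000, u+w=-17.290000; √(b/2)=1.581139, √(2b)=3.162278; F=1.581139×(-4.054)=-6.409937, v=-17.290000/3.162278=-5.467578
k=1: u−w=38.898000, u+w=-13.982000; √(b/2)=1.581139, √(2b)=3.162278; F=1.581139×38.898=61.503138, v=-13.982000/3.162278=-4.421497
k=2: u−w=-7.677000, u+w=-17.933000; √(b/2)=1.581139, √(2b)=3.162278; F=1.581139×(-7.677)=-12.138403, v=-17.933000/3.162278=-5.670913
k=3: u−w=-31.059000, u+w=5.709000; √(b/2)=1.581139, √(2b)=3.162278; F=1.581139×(-31.059)=-49.108591, v=5.709000/3.162278=1.805344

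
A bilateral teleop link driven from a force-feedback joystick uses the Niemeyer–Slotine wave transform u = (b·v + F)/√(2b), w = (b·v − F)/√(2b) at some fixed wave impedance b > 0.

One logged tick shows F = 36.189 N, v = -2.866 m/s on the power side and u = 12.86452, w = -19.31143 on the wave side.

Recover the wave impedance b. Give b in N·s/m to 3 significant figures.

u + w = -6.4469;  u + w = √(2b)·v, so √(2b) = -6.4469/(-2.866) = 2.2494.
b = (√(2b))²/2 = 5.0600/2 = 2.5300.
(Check via u − w = 2F/√(2b): u − w = 32.1760, 2F/√(2b) = 32.1759.)

b = 2.53 N·s/m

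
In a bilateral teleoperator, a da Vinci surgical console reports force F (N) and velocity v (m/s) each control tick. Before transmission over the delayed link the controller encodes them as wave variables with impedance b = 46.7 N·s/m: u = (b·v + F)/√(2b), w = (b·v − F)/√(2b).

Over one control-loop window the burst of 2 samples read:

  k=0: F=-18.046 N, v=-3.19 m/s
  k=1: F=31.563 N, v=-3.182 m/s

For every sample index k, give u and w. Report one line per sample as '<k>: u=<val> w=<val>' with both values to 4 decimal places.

0: u=-17.2819 w=-13.5474
1: u=-12.1101 w=-18.6419

k=0: b·v=46.7×(-3.19)=-148.9730; √(2b)=9.6644; u=(-148.9730+(-18.046))/9.6644=-17.2819, w=(-148.9730−(-18.046))/9.6644=-13.5474
k=1: b·v=46.7×(-3.182)=-148.5994; √(2b)=9.6644; u=(-148.5994+31.563)/9.6644=-12.1101, w=(-148.5994−31.563)/9.6644=-18.6419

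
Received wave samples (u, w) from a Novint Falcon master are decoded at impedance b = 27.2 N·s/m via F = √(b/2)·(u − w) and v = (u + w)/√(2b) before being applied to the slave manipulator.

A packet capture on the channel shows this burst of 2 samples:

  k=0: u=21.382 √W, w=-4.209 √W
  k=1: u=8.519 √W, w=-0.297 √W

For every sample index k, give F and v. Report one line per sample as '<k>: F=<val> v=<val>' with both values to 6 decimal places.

0: F=94.374945 v=2.328342
1: F=32.511802 v=1.114751

k=0: u−w=25.591000, u+w=17.173000; √(b/2)=3.687818, √(2b)=7.375636; F=3.687818×25.591=94.374945, v=17.173000/7.375636=2.328342
k=1: u−w=8.816000, u+w=8.222000; √(b/2)=3.687818, √(2b)=7.375636; F=3.687818×8.816=32.511802, v=8.222000/7.375636=1.114751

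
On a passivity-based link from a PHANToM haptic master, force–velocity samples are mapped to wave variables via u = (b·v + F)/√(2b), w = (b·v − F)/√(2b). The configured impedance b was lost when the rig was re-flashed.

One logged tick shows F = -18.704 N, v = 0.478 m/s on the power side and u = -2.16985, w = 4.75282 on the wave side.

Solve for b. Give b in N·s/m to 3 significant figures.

b = 14.6 N·s/m

u + w = 2.58297;  u + w = √(2b)·v, so √(2b) = 2.58297/0.478 = 5.40370.
b = (√(2b))²/2 = 29.20001/2 = 14.60000.
(Check via u − w = 2F/√(2b): u − w = -6.92267, 2F/√(2b) = -6.92266.)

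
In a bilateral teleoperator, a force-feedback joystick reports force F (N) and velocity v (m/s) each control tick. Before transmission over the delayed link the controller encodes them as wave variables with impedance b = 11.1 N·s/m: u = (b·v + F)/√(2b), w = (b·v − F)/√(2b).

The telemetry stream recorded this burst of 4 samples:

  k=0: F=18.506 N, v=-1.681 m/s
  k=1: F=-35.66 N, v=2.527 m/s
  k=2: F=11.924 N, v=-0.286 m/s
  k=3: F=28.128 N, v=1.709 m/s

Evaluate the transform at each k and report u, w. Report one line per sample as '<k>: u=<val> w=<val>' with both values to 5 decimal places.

0: u=-0.03249 w=-7.88785
1: u=-1.61520 w=13.52163
2: u=1.85696 w=-3.20450
3: u=9.99597 w=-1.94370

k=0: b·v=11.1×(-1.681)=-18.65910; √(2b)=4.71169; u=(-18.65910+18.506)/4.71169=-0.03249, w=(-18.65910−18.506)/4.71169=-7.88785
k=1: b·v=11.1×2.527=28.04970; √(2b)=4.71169; u=(28.04970+(-35.66))/4.71169=-1.61520, w=(28.04970−(-35.66))/4.71169=13.52163
k=2: b·v=11.1×(-0.286)=-3.17460; √(2b)=4.71169; u=(-3.17460+11.924)/4.71169=1.85696, w=(-3.17460−11.924)/4.71169=-3.20450
k=3: b·v=11.1×1.709=18.96990; √(2b)=4.71169; u=(18.96990+28.128)/4.71169=9.99597, w=(18.96990−28.128)/4.71169=-1.94370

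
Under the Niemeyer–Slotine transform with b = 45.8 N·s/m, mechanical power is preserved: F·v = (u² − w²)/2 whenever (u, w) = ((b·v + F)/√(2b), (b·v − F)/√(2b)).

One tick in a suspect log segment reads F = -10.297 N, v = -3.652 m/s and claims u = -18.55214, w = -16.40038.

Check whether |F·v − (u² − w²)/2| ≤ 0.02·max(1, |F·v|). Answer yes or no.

F·v = (-10.297)×(-3.652) = 37.60464 W.
(u² − w²)/2 = (344.18190 − 268.97246)/2 = 37.60472 W.
|Δ| = 0.00007;  2% of max(1, |F·v|) = 0.75209.

yes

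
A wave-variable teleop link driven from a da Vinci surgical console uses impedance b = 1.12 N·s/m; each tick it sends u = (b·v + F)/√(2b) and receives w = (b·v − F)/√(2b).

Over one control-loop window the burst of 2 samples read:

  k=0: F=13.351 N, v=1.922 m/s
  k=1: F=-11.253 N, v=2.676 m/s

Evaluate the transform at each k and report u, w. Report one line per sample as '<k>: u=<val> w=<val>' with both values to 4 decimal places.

0: u=10.3588 w=-7.4822
1: u=-5.5162 w=9.5213

k=0: b·v=1.12×1.922=2.1526; √(2b)=1.4967; u=(2.1526+13.351)/1.4967=10.3588, w=(2.1526−13.351)/1.4967=-7.4822
k=1: b·v=1.12×2.676=2.9971; √(2b)=1.4967; u=(2.9971+(-11.253))/1.4967=-5.5162, w=(2.9971−(-11.253))/1.4967=9.5213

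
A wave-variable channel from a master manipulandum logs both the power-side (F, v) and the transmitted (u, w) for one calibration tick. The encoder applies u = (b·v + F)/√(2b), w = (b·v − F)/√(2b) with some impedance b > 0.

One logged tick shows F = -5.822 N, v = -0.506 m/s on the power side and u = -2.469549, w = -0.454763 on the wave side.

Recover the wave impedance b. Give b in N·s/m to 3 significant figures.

u + w = -2.924312;  u + w = √(2b)·v, so √(2b) = -2.924312/(-0.506) = 5.779273.
b = (√(2b))²/2 = 33.399993/2 = 16.699997.
(Check via u − w = 2F/√(2b): u − w = -2.014786, 2F/√(2b) = -2.014786.)

b = 16.7 N·s/m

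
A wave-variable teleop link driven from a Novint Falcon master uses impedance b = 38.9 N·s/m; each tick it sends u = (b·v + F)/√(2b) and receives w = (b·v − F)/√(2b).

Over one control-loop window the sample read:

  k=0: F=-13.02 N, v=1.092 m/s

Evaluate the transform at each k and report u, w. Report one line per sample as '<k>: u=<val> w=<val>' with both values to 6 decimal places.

k=0: b·v=38.9×1.092=42.478800; √(2b)=8.820431; u=(42.478800+(-13.02))/8.820431=3.339837, w=(42.478800−(-13.02))/8.820431=6.292074

0: u=3.339837 w=6.292074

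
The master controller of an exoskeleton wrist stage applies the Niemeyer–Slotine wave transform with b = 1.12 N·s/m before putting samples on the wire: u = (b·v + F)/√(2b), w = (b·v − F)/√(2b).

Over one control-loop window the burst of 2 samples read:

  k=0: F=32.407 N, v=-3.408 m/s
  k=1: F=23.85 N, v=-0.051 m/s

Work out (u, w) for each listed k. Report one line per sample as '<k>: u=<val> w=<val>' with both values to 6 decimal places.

k=0: b·v=1.12×(-3.408)=-3.816960; √(2b)=1.496663; u=(-3.816960+32.407)/1.496663=19.102524, w=(-3.816960−32.407)/1.496663=-24.203151
k=1: b·v=1.12×(-0.051)=-0.057120; √(2b)=1.496663; u=(-0.057120+23.85)/1.496663=15.897287, w=(-0.057120−23.85)/1.496663=-15.973616

0: u=19.102524 w=-24.203151
1: u=15.897287 w=-15.973616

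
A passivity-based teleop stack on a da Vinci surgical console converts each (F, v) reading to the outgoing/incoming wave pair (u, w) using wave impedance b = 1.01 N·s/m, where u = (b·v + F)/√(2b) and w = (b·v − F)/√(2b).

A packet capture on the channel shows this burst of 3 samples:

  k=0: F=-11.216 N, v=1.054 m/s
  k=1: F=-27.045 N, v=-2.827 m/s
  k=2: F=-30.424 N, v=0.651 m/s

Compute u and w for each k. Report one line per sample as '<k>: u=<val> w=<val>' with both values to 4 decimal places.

0: u=-7.1425 w=8.6406
1: u=-21.0378 w=17.0198
2: u=-20.9436 w=21.8689

k=0: b·v=1.01×1.054=1.0645; √(2b)=1.4213; u=(1.0645+(-11.216))/1.4213=-7.1425, w=(1.0645−(-11.216))/1.4213=8.6406
k=1: b·v=1.01×(-2.827)=-2.8553; √(2b)=1.4213; u=(-2.8553+(-27.045))/1.4213=-21.0378, w=(-2.8553−(-27.045))/1.4213=17.0198
k=2: b·v=1.01×0.651=0.6575; √(2b)=1.4213; u=(0.6575+(-30.424))/1.4213=-20.9436, w=(0.6575−(-30.424))/1.4213=21.8689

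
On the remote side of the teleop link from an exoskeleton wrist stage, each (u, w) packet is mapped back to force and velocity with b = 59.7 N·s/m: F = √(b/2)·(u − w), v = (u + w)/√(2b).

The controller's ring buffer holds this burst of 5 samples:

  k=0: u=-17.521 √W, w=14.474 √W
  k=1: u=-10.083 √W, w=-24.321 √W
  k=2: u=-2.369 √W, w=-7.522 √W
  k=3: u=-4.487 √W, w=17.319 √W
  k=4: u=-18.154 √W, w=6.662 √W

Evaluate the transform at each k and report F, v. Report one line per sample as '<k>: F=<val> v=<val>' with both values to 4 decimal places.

0: F=-174.8052 v=-0.2788
1: F=77.7895 v=-3.1485
2: F=28.1535 v=-0.9052
3: F=-119.1374 v=1.1743
4: F=-135.5826 v=-1.0517

k=0: u−w=-31.9950, u+w=-3.0470; √(b/2)=5.4635, √(2b)=10.9270; F=5.4635×(-31.995)=-174.8052, v=-3.0470/10.9270=-0.2788
k=1: u−w=14.2380, u+w=-34.4040; √(b/2)=5.4635, √(2b)=10.9270; F=5.4635×14.238=77.7895, v=-34.4040/10.9270=-3.1485
k=2: u−w=5.1530, u+w=-9.8910; √(b/2)=5.4635, √(2b)=10.9270; F=5.4635×5.153=28.1535, v=-9.8910/10.9270=-0.9052
k=3: u−w=-21.8060, u+w=12.8320; √(b/2)=5.4635, √(2b)=10.9270; F=5.4635×(-21.806)=-119.1374, v=12.8320/10.9270=1.1743
k=4: u−w=-24.8160, u+w=-11.4920; √(b/2)=5.4635, √(2b)=10.9270; F=5.4635×(-24.816)=-135.5826, v=-11.4920/10.9270=-1.0517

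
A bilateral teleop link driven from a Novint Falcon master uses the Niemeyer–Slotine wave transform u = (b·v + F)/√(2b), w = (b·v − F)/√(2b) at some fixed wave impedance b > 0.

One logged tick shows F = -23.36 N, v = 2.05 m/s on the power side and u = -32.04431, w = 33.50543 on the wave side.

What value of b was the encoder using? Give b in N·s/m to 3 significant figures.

b = 0.254 N·s/m

u + w = 1.46112;  u + w = √(2b)·v, so √(2b) = 1.46112/2.05 = 0.71274.
b = (√(2b))²/2 = 0.50800/2 = 0.25400.
(Check via u − w = 2F/√(2b): u − w = -65.54974, 2F/√(2b) = -65.54972.)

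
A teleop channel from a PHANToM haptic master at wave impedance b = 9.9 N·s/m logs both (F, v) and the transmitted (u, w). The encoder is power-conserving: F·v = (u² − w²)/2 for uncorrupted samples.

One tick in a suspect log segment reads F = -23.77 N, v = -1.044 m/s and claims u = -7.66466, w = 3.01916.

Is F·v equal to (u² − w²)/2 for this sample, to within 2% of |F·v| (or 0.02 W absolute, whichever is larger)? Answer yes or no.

F·v = (-23.77)×(-1.044) = 24.8159 W.
(u² − w²)/2 = (58.7470 − 9.1153)/2 = 24.8158 W.
|Δ| = 0.0000;  2% of max(1, |F·v|) = 0.4963.

yes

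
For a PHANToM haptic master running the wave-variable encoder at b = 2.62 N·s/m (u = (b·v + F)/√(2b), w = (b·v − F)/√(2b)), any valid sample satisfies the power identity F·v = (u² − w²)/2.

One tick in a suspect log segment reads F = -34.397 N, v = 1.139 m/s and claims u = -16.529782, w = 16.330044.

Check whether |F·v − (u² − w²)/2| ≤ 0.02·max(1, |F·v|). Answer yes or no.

F·v = (-34.397)×1.139 = -39.178183 W.
(u² − w²)/2 = (273.233693 − 266.670337)/2 = 3.281678 W.
|Δ| = 42.459861;  2% of max(1, |F·v|) = 0.783564.

no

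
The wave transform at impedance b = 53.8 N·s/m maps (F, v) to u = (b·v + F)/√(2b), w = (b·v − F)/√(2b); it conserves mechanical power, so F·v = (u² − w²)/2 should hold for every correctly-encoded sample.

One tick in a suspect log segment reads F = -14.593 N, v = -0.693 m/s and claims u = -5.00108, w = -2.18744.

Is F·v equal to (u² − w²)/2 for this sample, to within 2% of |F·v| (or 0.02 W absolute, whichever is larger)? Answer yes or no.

F·v = (-14.593)×(-0.693) = 10.1129 W.
(u² − w²)/2 = (25.0108 − 4.7849)/2 = 10.1130 W.
|Δ| = 0.0000;  2% of max(1, |F·v|) = 0.2023.

yes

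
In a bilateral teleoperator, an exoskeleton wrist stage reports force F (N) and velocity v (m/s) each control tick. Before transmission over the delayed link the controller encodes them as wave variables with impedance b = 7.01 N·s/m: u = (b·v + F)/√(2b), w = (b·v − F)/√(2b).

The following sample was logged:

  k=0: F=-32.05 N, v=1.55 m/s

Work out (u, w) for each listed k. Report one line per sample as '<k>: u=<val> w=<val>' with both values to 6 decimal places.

k=0: b·v=7.01×1.55=10.865500; √(2b)=3.744329; u=(10.865500+(-32.05))/3.744329=-5.657756, w=(10.865500−(-32.05))/3.744329=11.461466

0: u=-5.657756 w=11.461466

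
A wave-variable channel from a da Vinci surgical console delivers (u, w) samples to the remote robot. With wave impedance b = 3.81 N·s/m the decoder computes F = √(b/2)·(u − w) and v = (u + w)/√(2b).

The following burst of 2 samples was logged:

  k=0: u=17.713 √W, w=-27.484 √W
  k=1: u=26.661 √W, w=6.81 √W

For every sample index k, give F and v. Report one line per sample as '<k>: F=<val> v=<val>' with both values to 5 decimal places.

0: F=62.38168 v=-3.53966
1: F=27.39870 v=12.12526

k=0: u−w=45.19700, u+w=-9.77100; √(b/2)=1.38022, √(2b)=2.76043; F=1.38022×45.197=62.38168, v=-9.77100/2.76043=-3.53966
k=1: u−w=19.85100, u+w=33.47100; √(b/2)=1.38022, √(2b)=2.76043; F=1.38022×19.851=27.39870, v=33.47100/2.76043=12.12526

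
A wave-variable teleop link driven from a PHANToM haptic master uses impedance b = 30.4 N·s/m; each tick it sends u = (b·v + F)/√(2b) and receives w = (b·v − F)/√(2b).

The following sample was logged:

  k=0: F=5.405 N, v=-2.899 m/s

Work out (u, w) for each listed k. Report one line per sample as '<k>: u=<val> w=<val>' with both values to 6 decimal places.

k=0: b·v=30.4×(-2.899)=-88.129600; √(2b)=7.797435; u=(-88.129600+5.405)/7.797435=-10.609206, w=(-88.129600−5.405)/7.797435=-11.995559

0: u=-10.609206 w=-11.995559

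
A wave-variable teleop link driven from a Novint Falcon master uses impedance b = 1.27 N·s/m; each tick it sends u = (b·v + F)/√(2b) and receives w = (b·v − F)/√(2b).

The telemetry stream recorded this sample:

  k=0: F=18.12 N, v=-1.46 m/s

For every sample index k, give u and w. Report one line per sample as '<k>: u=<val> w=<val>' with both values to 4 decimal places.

k=0: b·v=1.27×(-1.46)=-1.8542; √(2b)=1.5937; u=(-1.8542+18.12)/1.5937=10.2061, w=(-1.8542−18.12)/1.5937=-12.5329

0: u=10.2061 w=-12.5329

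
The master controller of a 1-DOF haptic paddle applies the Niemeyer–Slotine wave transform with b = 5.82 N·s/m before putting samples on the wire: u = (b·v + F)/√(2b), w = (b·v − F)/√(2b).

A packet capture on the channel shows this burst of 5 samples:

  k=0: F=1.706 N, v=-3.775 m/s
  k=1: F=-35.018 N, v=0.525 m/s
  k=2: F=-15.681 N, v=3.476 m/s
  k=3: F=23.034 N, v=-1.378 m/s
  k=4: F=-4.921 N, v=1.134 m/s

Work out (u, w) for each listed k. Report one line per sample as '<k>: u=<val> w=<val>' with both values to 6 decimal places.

0: u=-5.939630 w=-6.939705
1: u=-9.368375 w=11.159540
2: u=1.333429 w=10.525794
3: u=4.400693 w=-9.102077
4: u=0.492088 w=3.376830

k=0: b·v=5.82×(-3.775)=-21.970500; √(2b)=3.411744; u=(-21.970500+1.706)/3.411744=-5.939630, w=(-21.970500−1.706)/3.411744=-6.939705
k=1: b·v=5.82×0.525=3.055500; √(2b)=3.411744; u=(3.055500+(-35.018))/3.411744=-9.368375, w=(3.055500−(-35.018))/3.411744=11.159540
k=2: b·v=5.82×3.476=20.230320; √(2b)=3.411744; u=(20.230320+(-15.681))/3.411744=1.333429, w=(20.230320−(-15.681))/3.411744=10.525794
k=3: b·v=5.82×(-1.378)=-8.019960; √(2b)=3.411744; u=(-8.019960+23.034)/3.411744=4.400693, w=(-8.019960−23.034)/3.411744=-9.102077
k=4: b·v=5.82×1.134=6.599880; √(2b)=3.411744; u=(6.599880+(-4.921))/3.411744=0.492088, w=(6.599880−(-4.921))/3.411744=3.376830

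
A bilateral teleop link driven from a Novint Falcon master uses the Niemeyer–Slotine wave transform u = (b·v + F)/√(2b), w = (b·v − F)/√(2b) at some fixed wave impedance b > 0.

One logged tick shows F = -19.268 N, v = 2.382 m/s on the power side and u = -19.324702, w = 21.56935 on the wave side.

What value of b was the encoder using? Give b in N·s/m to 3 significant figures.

b = 0.444 N·s/m

u + w = 2.244648;  u + w = √(2b)·v, so √(2b) = 2.244648/2.382 = 0.942338.
b = (√(2b))²/2 = 0.888000/2 = 0.444000.
(Check via u − w = 2F/√(2b): u − w = -40.894052, 2F/√(2b) = -40.894052.)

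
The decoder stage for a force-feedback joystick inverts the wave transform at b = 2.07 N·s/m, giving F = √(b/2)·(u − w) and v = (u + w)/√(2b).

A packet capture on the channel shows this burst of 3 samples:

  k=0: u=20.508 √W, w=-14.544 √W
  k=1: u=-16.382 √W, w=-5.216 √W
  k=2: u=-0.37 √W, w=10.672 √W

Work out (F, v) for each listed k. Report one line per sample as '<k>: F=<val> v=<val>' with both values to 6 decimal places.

0: F=35.660135 v=2.931146
1: F=-11.359724 v=-10.614838
2: F=-11.233573 v=5.063157

k=0: u−w=35.052000, u+w=5.964000; √(b/2)=1.017349, √(2b)=2.034699; F=1.017349×35.052=35.660135, v=5.964000/2.034699=2.931146
k=1: u−w=-11.166000, u+w=-21.598000; √(b/2)=1.017349, √(2b)=2.034699; F=1.017349×(-11.166)=-11.359724, v=-21.598000/2.034699=-10.614838
k=2: u−w=-11.042000, u+w=10.302000; √(b/2)=1.017349, √(2b)=2.034699; F=1.017349×(-11.042)=-11.233573, v=10.302000/2.034699=5.063157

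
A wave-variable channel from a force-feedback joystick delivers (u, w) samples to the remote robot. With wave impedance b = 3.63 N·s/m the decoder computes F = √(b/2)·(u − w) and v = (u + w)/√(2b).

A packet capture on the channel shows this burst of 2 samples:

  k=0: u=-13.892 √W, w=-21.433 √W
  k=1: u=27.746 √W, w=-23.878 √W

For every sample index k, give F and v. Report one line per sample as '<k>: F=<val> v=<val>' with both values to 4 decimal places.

k=0: u−w=7.5410, u+w=-35.3250; √(b/2)=1.3472, √(2b)=2.6944; F=1.3472×7.541=10.1594, v=-35.3250/2.6944=-13.1103
k=1: u−w=51.6240, u+w=3.8680; √(b/2)=1.3472, √(2b)=2.6944; F=1.3472×51.624=69.5489, v=3.8680/2.6944=1.4355

0: F=10.1594 v=-13.1103
1: F=69.5489 v=1.4355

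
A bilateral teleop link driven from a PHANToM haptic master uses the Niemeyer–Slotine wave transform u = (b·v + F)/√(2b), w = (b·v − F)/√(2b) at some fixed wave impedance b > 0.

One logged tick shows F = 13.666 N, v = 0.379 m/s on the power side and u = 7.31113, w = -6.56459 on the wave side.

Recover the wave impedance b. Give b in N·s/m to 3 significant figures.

b = 1.94 N·s/m

u + w = 0.7465;  u + w = √(2b)·v, so √(2b) = 0.7465/0.379 = 1.9698.
b = (√(2b))²/2 = 3.8800/2 = 1.9400.
(Check via u − w = 2F/√(2b): u − w = 13.8757, 2F/√(2b) = 13.8758.)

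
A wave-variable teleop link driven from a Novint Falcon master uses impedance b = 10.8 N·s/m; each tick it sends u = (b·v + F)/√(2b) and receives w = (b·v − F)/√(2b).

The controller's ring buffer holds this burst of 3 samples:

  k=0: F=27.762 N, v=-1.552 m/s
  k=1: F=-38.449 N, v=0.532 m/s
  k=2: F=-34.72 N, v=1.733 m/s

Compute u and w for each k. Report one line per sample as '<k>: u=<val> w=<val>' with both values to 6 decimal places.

k=0: b·v=10.8×(-1.552)=-16.761600; √(2b)=4.647580; u=(-16.761600+27.762)/4.647580=2.366909, w=(-16.761600−27.762)/4.647580=-9.579953
k=1: b·v=10.8×0.532=5.745600; √(2b)=4.647580; u=(5.745600+(-38.449))/4.647580=-7.036651, w=(5.745600−(-38.449))/4.647580=9.509164
k=2: b·v=10.8×1.733=18.716400; √(2b)=4.647580; u=(18.716400+(-34.72))/4.647580=-3.443426, w=(18.716400−(-34.72))/4.647580=11.497683

0: u=2.366909 w=-9.579953
1: u=-7.036651 w=9.509164
2: u=-3.443426 w=11.497683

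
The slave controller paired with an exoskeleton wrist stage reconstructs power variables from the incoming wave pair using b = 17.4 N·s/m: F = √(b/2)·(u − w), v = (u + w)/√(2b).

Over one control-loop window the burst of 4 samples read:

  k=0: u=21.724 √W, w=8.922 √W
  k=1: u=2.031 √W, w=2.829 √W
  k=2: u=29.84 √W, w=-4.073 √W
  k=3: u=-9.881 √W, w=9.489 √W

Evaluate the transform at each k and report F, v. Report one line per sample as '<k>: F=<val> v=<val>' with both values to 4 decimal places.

0: F=37.7605 v=5.1950
1: F=-2.3538 v=0.8238
2: F=100.0290 v=4.3679
3: F=-57.1333 v=-0.0665

k=0: u−w=12.8020, u+w=30.6460; √(b/2)=2.9496, √(2b)=5.8992; F=2.9496×12.802=37.7605, v=30.6460/5.8992=5.1950
k=1: u−w=-0.7980, u+w=4.8600; √(b/2)=2.9496, √(2b)=5.8992; F=2.9496×(-0.798)=-2.3538, v=4.8600/5.8992=0.8238
k=2: u−w=33.9130, u+w=25.7670; √(b/2)=2.9496, √(2b)=5.8992; F=2.9496×33.913=100.0290, v=25.7670/5.8992=4.3679
k=3: u−w=-19.3700, u+w=-0.3920; √(b/2)=2.9496, √(2b)=5.8992; F=2.9496×(-19.37)=-57.1333, v=-0.3920/5.8992=-0.0665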